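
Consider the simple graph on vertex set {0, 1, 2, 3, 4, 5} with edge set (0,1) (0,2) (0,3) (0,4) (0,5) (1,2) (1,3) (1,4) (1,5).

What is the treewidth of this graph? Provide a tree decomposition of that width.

Treewidth 2.
Bags: B1 = {0, 1, 3}  B2 = {0, 1, 4}  B3 = {0, 1, 2}  B4 = {0, 1, 5}
Tree: B1–B2, B2–B3, B3–B4

Each bag holds 3 vertices, so the decomposition has width 2, which upper-bounds the treewidth. For the lower bound, the 3 vertices {0, 1, 2} are pairwise adjacent, and any tree decomposition puts a clique entirely inside one bag — forcing width ≥ 2. Therefore the treewidth is 2.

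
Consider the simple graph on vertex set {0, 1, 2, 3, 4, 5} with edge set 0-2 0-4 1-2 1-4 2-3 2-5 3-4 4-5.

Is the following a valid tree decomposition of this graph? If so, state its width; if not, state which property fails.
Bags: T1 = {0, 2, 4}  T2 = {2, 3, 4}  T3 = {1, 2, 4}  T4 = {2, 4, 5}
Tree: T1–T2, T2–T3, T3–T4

Yes; width 2.

Vertex coverage: the bags together contain {0, 1, 2, 3, 4, 5}, the full vertex set. Edge coverage: each edge of G has both endpoints in at least one bag. Running intersection: for every vertex, the bags containing it form a connected subtree. All three properties hold, so this is a valid tree decomposition of width max|bag| − 1 = 2, and hence tw(G) ≤ 2.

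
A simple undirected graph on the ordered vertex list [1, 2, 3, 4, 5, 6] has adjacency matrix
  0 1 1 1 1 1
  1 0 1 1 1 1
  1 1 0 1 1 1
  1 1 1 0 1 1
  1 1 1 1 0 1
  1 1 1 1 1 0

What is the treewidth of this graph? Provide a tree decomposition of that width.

A single bag containing all 6 vertices is trivially a valid decomposition of width 5. On the other hand G contains the 6-clique {1, 2, 3, 4, 5, 6}. A clique must lie in a single bag of any decomposition, so no decomposition can have width below 5. Combining the bounds, tw(G) = 5.

Treewidth 5.
Bags: B1 = {1, 2, 3, 4, 5, 6}
Tree: (single bag)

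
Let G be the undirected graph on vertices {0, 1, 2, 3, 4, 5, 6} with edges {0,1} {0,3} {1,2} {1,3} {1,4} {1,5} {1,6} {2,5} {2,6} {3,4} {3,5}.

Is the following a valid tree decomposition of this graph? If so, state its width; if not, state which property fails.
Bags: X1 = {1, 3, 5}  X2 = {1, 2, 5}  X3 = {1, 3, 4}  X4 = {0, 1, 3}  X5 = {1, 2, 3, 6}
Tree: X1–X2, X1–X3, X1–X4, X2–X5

A tree decomposition must satisfy three properties: every vertex lies in some bag; for every edge, both endpoints lie together in some bag; and for every vertex, the bags containing it form a connected subtree. Here bags containing vertex 3 are not connected in the tree, so the decomposition is invalid.

No — bags containing vertex 3 are not connected in the tree.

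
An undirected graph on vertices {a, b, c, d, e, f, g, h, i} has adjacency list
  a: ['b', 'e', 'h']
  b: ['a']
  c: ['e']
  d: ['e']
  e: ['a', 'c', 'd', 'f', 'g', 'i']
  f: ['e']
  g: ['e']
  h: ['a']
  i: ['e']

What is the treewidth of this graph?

A width-1 tree decomposition is:
Bags: B1 = {a, e}  B2 = {e, i}  B3 = {a, b}  B4 = {d, e}  B5 = {e, f}  B6 = {c, e}  B7 = {a, h}  B8 = {e, g}
Tree: B1–B2, B1–B3, B2–B4, B1–B5, B2–B6, B3–B7, B1–B8
Each bag holds 2 vertices, so the decomposition has width 1, which upper-bounds the treewidth. Any graph with an edge has treewidth ≥ 1, and G has the edge e–a. Combining the bounds, tw(G) = 1.

1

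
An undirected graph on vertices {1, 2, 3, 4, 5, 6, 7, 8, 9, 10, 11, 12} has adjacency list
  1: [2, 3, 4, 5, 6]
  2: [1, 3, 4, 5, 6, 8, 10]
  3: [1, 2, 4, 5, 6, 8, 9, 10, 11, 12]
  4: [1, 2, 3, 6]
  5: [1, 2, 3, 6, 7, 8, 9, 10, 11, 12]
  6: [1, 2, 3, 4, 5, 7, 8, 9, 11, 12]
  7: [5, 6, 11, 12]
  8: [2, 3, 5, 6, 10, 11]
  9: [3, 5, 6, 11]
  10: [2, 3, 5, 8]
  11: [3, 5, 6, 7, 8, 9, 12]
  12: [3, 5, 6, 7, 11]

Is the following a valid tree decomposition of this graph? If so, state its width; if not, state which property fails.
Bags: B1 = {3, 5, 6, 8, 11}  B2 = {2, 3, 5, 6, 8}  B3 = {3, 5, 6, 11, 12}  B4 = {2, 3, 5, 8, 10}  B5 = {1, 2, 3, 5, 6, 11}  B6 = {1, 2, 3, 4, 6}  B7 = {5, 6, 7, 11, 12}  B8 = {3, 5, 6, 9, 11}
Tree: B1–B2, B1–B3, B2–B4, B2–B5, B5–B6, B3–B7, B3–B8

A tree decomposition must satisfy three properties: every vertex lies in some bag; for every edge, both endpoints lie together in some bag; and for every vertex, the bags containing it form a connected subtree. Here bags containing vertex 11 are not connected in the tree, so the decomposition is invalid.

No — bags containing vertex 11 are not connected in the tree.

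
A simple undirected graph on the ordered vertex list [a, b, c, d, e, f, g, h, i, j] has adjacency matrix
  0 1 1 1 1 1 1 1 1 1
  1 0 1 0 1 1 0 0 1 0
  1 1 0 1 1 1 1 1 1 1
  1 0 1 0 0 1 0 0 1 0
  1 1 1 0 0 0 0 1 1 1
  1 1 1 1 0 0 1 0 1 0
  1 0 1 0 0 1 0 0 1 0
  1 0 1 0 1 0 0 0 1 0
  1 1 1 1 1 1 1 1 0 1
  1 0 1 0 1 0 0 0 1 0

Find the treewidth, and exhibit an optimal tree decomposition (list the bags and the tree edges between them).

The largest bag has 5 vertices, giving width 4; this decomposition certifies tw(G) ≤ 4. On the other hand G contains the 5-clique {a, c, e, i, j}. A clique must lie in a single bag of any decomposition, so no decomposition can have width below 4. Therefore the treewidth is 4.

Treewidth 4.
One such decomposition:
Bags: B1 = {a, b, c, f, i}  B2 = {a, c, f, g, i}  B3 = {a, b, c, e, i}  B4 = {a, c, d, f, i}  B5 = {a, c, e, i, j}  B6 = {a, c, e, h, i}
Tree: B1–B2, B1–B3, B1–B4, B3–B5, B5–B6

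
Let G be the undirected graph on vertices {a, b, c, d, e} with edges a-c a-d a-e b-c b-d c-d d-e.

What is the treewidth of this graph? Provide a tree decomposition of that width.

Treewidth 2.
Bags: B1 = {b, c, d}  B2 = {a, c, d}  B3 = {a, d, e}
Tree: B1–B2, B2–B3

The largest bag has 3 vertices, giving width 2; this decomposition certifies tw(G) ≤ 2. For the lower bound, the 3 vertices {a, d, e} are pairwise adjacent, and any tree decomposition puts a clique entirely inside one bag — forcing width ≥ 2. The upper and lower bounds meet at 2, so that is the treewidth.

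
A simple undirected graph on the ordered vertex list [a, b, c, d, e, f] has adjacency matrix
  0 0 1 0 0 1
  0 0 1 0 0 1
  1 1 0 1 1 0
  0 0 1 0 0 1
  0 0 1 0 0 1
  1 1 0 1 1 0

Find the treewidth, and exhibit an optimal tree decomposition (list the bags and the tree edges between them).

Treewidth 2.
One optimal decomposition is:
Bags: B1 = {a, c, f}  B2 = {c, d, f}  B3 = {b, c, f}  B4 = {c, e, f}
Tree: B1–B2, B2–B3, B3–B4

Each bag holds 3 vertices, so the decomposition has width 2, which upper-bounds the treewidth. For the lower bound, G contains the cycle c–a–f–d–c, so G is not a forest; only forests have treewidth ≤ 1, hence tw(G) ≥ 2. The upper and lower bounds meet at 2, so that is the treewidth.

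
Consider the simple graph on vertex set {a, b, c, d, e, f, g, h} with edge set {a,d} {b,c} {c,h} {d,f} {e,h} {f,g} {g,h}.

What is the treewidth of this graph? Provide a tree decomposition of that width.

Every bag has size at most 2, so the width is 2 − 1 = 1 and tw(G) ≤ 1. G has an edge, so its treewidth is at least 1. The upper and lower bounds meet at 1, so that is the treewidth.

Treewidth 1.
One optimal decomposition is:
Bags: B1 = {c, h}  B2 = {g, h}  B3 = {f, g}  B4 = {e, h}  B5 = {b, c}  B6 = {d, f}  B7 = {a, d}
Tree: B1–B2, B2–B3, B2–B4, B1–B5, B3–B6, B6–B7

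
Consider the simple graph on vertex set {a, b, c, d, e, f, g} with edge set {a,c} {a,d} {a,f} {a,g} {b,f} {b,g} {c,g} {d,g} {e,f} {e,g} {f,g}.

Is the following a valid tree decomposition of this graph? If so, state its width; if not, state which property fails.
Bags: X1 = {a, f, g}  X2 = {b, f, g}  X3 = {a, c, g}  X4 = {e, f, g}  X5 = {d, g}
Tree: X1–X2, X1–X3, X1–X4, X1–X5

No — edge (a,d) lies in no bag.

A tree decomposition must satisfy three properties: every vertex lies in some bag; for every edge, both endpoints lie together in some bag; and for every vertex, the bags containing it form a connected subtree. Here edge (a,d) lies in no bag, so the decomposition is invalid.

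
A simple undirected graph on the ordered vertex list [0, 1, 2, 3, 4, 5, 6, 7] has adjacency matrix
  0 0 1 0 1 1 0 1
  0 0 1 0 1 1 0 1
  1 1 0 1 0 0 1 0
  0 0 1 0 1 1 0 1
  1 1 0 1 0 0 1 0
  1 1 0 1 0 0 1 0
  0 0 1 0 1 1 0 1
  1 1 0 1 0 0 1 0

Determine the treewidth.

A width-4 tree decomposition is:
Bags: B1 = {2, 3, 4, 5, 7}  B2 = {1, 2, 4, 5, 7}  B3 = {2, 4, 5, 6, 7}  B4 = {0, 2, 4, 5, 7}
Tree: B1–B2, B2–B3, B3–B4
Every bag has size at most 5, so the width is 5 − 1 = 4 and tw(G) ≤ 4. For the lower bound: the 5 vertex sets {2,3}, {1,7}, {4,6}, {5}, {0} are disjoint, each induces a connected subgraph, and every pair is joined by at least one edge of G. Contracting each set to a single vertex therefore yields K_{5} as a minor, and since treewidth is minor-monotone, tw(G) ≥ tw(K_{5}) = 4. Combining the bounds, tw(G) = 4.

4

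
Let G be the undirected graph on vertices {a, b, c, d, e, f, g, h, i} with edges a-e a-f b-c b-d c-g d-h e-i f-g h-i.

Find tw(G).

2

A width-2 tree decomposition is:
Bags: B1 = {a, e, i}  B2 = {a, h, i}  B3 = {a, d, h}  B4 = {a, b, d}  B5 = {a, b, c}  B6 = {a, c, g}  B7 = {a, f, g}
Tree: B1–B2, B2–B3, B3–B4, B4–B5, B5–B6, B6–B7
Every bag has size at most 3, so the width is 3 − 1 = 2 and tw(G) ≤ 2. The edges a–e–i–h–d–b–c–g–f–a form a cycle, so G is not a tree and its treewidth is at least 2. Combining the bounds, tw(G) = 2.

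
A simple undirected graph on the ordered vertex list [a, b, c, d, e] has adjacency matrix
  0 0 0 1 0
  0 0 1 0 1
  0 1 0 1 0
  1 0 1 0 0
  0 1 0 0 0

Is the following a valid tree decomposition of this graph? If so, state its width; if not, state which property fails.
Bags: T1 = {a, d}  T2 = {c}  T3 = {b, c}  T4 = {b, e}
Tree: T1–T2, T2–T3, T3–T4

No — edge (d,c) lies in no bag.

A tree decomposition must satisfy three properties: every vertex lies in some bag; for every edge, both endpoints lie together in some bag; and for every vertex, the bags containing it form a connected subtree. Here edge (d,c) lies in no bag, so the decomposition is invalid.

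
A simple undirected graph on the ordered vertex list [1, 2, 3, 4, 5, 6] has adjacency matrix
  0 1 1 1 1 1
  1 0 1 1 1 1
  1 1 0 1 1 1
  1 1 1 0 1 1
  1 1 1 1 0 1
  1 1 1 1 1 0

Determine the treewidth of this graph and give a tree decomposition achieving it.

A single bag containing all 6 vertices is trivially a valid decomposition of width 5. For the lower bound, the 6 vertices {1, 2, 3, 4, 5, 6} are pairwise adjacent, and any tree decomposition puts a clique entirely inside one bag — forcing width ≥ 5. The upper and lower bounds meet at 5, so that is the treewidth.

Treewidth 5.
Bags: B1 = {1, 2, 3, 4, 5, 6}
Tree: (single bag)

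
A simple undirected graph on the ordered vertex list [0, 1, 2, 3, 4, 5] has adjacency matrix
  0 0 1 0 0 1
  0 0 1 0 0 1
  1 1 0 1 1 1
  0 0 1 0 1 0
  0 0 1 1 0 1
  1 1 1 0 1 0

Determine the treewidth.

2

A width-2 tree decomposition is:
Bags: B1 = {2, 4, 5}  B2 = {1, 2, 5}  B3 = {0, 2, 5}  B4 = {2, 3, 4}
Tree: B1–B2, B2–B3, B1–B4
The largest bag has 3 vertices, giving width 2; this decomposition certifies tw(G) ≤ 2. On the other hand G contains the 3-clique {2, 3, 4}. A clique must lie in a single bag of any decomposition, so no decomposition can have width below 2. The upper and lower bounds meet at 2, so that is the treewidth.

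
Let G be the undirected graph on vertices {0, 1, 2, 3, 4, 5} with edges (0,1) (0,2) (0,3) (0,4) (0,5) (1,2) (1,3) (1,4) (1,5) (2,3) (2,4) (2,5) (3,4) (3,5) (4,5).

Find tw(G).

A width-5 tree decomposition is:
Bags: B1 = {0, 1, 2, 3, 4, 5}
Tree: (single bag)
A single bag containing all 6 vertices is trivially a valid decomposition of width 5. For the lower bound, the 6 vertices {0, 1, 2, 3, 4, 5} are pairwise adjacent, and any tree decomposition puts a clique entirely inside one bag — forcing width ≥ 5. Combining the bounds, tw(G) = 5.

5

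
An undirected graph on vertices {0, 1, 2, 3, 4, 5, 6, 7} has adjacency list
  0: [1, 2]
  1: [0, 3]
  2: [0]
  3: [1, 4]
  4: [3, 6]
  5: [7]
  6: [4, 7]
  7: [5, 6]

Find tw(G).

1

A width-1 tree decomposition is:
Bags: B1 = {5, 7}  B2 = {6, 7}  B3 = {4, 6}  B4 = {3, 4}  B5 = {1, 3}  B6 = {0, 1}  B7 = {0, 2}
Tree: B1–B2, B2–B3, B3–B4, B4–B5, B5–B6, B6–B7
The largest bag has 2 vertices, giving width 1; this decomposition certifies tw(G) ≤ 1. Any graph with an edge has treewidth ≥ 1, and G has the edge 5–7. The upper and lower bounds meet at 1, so that is the treewidth.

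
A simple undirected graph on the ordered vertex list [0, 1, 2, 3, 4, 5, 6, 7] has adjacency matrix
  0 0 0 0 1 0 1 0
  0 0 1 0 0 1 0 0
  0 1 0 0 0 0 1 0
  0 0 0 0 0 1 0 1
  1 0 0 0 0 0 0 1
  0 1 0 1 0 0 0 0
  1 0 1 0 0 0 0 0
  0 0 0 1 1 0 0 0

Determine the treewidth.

A width-2 tree decomposition is:
Bags: B1 = {0, 4, 7}  B2 = {0, 3, 7}  B3 = {0, 3, 5}  B4 = {0, 1, 5}  B5 = {0, 1, 2}  B6 = {0, 2, 6}
Tree: B1–B2, B2–B3, B3–B4, B4–B5, B5–B6
Every bag has size at most 3, so the width is 3 − 1 = 2 and tw(G) ≤ 2. Since 0–4–7–3–5–1–2–6–0 is a cycle in G, G is not acyclic. Forests are exactly the graphs of treewidth ≤ 1, so tw(G) ≥ 2. Hence tw(G) = 2 exactly.

2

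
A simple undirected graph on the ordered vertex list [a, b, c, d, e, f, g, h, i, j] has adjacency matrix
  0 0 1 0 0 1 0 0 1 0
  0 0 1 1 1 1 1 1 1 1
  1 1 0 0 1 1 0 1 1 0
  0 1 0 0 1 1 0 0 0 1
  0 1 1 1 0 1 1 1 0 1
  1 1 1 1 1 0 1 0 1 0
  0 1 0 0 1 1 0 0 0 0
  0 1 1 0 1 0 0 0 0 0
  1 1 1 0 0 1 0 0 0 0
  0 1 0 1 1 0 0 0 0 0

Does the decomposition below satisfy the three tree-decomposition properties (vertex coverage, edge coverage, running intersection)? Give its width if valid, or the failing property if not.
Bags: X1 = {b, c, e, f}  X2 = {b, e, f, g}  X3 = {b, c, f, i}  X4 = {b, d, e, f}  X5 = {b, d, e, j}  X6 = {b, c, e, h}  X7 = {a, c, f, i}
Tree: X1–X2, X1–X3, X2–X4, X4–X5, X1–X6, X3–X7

Checking the three conditions: (i) the bags cover all of {a, b, c, d, e, f, g, h, i, j}; (ii) for each edge, some bag contains both endpoints; (iii) the bags containing any fixed vertex form a subtree. All hold, so the decomposition is valid with width 4 − 1 = 3.

Yes; width 3.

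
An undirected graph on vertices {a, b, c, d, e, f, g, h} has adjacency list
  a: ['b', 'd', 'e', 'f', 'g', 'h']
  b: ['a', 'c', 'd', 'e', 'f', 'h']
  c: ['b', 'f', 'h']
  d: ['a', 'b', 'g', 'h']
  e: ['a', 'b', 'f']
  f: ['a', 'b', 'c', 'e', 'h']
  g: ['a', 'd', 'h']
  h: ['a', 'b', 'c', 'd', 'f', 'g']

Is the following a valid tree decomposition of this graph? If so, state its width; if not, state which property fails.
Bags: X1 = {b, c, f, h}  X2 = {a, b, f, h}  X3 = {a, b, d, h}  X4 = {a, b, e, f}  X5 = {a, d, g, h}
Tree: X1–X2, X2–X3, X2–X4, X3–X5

Every vertex of G appears in some bag (union = {a, b, c, d, e, f, g, h}); every edge is covered by a bag; and for each vertex v the set of bags containing v is connected in the bag tree. The decomposition is therefore valid. The largest bag has 4 vertices, so the width is 3.

Yes; width 3.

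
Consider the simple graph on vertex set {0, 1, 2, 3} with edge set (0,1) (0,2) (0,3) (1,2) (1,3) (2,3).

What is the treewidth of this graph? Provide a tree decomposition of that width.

Treewidth 3.
One such decomposition:
Bags: B1 = {0, 1, 2, 3}
Tree: (single bag)

A single bag containing all 4 vertices is trivially a valid decomposition of width 3. Conversely, {0, 1, 2, 3} is a clique of size 4, and the vertices of any clique must share a bag in every tree decomposition; so some bag has ≥ 4 vertices and tw(G) ≥ 3. The upper and lower bounds meet at 3, so that is the treewidth.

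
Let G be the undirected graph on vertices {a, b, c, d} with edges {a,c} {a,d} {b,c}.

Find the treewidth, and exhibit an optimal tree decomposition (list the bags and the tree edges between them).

Treewidth 1.
One optimal decomposition is:
Bags: B1 = {a, d}  B2 = {a, c}  B3 = {b, c}
Tree: B1–B2, B2–B3

The largest bag has 2 vertices, giving width 1; this decomposition certifies tw(G) ≤ 1. G has an edge, so its treewidth is at least 1. Therefore the treewidth is 1.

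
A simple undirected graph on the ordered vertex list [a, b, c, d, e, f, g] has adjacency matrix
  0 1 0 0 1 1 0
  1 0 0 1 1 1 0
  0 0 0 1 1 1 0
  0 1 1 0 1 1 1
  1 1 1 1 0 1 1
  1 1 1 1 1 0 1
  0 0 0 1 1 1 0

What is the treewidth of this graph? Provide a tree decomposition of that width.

Every bag has size at most 4, so the width is 4 − 1 = 3 and tw(G) ≤ 3. Conversely, {d, e, f, g} is a clique of size 4, and the vertices of any clique must share a bag in every tree decomposition; so some bag has ≥ 4 vertices and tw(G) ≥ 3. Therefore the treewidth is 3.

Treewidth 3.
One optimal decomposition is:
Bags: B1 = {a, b, e, f}  B2 = {b, d, e, f}  B3 = {c, d, e, f}  B4 = {d, e, f, g}
Tree: B1–B2, B2–B3, B3–B4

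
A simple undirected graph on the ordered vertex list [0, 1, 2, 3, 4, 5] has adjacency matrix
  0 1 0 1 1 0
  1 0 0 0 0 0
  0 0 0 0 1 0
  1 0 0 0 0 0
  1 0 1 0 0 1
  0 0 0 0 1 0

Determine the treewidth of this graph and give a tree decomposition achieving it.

The largest bag has 2 vertices, giving width 1; this decomposition certifies tw(G) ≤ 1. G has an edge, so its treewidth is at least 1. The upper and lower bounds meet at 1, so that is the treewidth.

Treewidth 1.
Bags: B1 = {0, 1}  B2 = {0, 4}  B3 = {0, 3}  B4 = {4, 5}  B5 = {2, 4}
Tree: B1–B2, B1–B3, B2–B4, B4–B5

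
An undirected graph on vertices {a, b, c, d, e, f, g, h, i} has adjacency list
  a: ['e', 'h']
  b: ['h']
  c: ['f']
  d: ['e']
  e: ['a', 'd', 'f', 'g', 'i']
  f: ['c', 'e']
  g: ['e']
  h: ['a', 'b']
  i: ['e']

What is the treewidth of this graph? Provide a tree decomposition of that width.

Treewidth 1.
One optimal decomposition is:
Bags: B1 = {a, e}  B2 = {a, h}  B3 = {e, f}  B4 = {e, i}  B5 = {c, f}  B6 = {d, e}  B7 = {e, g}  B8 = {b, h}
Tree: B1–B2, B1–B3, B3–B4, B3–B5, B3–B6, B4–B7, B2–B8

The largest bag has 2 vertices, giving width 1; this decomposition certifies tw(G) ≤ 1. Since G has at least one edge (e.g. a–e), it is not an edgeless graph, so tw(G) ≥ 1. Hence tw(G) = 1 exactly.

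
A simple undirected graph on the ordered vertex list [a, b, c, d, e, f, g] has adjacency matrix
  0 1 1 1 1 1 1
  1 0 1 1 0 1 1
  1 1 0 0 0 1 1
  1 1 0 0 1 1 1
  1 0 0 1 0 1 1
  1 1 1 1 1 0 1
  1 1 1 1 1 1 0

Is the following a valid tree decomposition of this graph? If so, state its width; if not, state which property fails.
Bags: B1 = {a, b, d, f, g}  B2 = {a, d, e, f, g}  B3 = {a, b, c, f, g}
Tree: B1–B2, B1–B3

Vertex coverage: the bags together contain {a, b, c, d, e, f, g}, the full vertex set. Edge coverage: each edge of G has both endpoints in at least one bag. Running intersection: for every vertex, the bags containing it form a connected subtree. All three properties hold, so this is a valid tree decomposition of width max|bag| − 1 = 4, and hence tw(G) ≤ 4.

Yes; width 4.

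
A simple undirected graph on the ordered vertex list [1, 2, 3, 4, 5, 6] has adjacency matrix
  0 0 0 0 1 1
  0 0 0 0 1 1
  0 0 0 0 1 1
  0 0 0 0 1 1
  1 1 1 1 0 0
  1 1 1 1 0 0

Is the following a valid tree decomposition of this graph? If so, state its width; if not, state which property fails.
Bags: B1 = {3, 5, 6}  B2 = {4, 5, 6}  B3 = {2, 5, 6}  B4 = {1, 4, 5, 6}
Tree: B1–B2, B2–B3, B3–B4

No — bags containing vertex 4 are not connected in the tree.

A tree decomposition must satisfy three properties: every vertex lies in some bag; for every edge, both endpoints lie together in some bag; and for every vertex, the bags containing it form a connected subtree. Here bags containing vertex 4 are not connected in the tree, so the decomposition is invalid.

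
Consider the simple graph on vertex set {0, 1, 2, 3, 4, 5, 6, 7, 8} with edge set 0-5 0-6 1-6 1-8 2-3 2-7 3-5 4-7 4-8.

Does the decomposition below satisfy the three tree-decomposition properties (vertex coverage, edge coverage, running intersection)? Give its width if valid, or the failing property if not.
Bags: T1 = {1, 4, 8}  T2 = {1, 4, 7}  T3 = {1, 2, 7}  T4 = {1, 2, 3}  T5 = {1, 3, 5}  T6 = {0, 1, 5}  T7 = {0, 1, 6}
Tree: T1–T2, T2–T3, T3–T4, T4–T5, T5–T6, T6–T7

Checking the three conditions: (i) the bags cover all of {0, 1, 2, 3, 4, 5, 6, 7, 8}; (ii) for each edge, some bag contains both endpoints; (iii) the bags containing any fixed vertex form a subtree. All hold, so the decomposition is valid with width 3 − 1 = 2.

Yes; width 2.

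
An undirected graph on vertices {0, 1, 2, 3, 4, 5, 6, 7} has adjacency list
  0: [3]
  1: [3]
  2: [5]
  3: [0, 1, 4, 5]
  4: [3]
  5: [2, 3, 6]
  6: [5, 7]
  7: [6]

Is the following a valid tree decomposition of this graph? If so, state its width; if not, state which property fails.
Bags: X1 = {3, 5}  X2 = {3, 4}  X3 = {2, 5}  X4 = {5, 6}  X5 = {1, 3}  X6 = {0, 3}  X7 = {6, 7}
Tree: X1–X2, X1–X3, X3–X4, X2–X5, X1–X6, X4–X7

Yes; width 1.

Vertex coverage: the bags together contain {0, 1, 2, 3, 4, 5, 6, 7}, the full vertex set. Edge coverage: each edge of G has both endpoints in at least one bag. Running intersection: for every vertex, the bags containing it form a connected subtree. All three properties hold, so this is a valid tree decomposition of width max|bag| − 1 = 1, and hence tw(G) ≤ 1.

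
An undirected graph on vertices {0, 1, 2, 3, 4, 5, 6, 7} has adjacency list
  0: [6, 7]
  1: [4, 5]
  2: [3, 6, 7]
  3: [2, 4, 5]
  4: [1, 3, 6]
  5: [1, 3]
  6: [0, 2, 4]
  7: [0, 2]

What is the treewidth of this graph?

A width-2 tree decomposition is:
Bags: B1 = {0, 6, 7}  B2 = {2, 6, 7}  B3 = {2, 4, 6}  B4 = {2, 3, 4}  B5 = {1, 3, 4}  B6 = {1, 3, 5}
Tree: B1–B2, B2–B3, B3–B4, B4–B5, B5–B6
The largest bag has 3 vertices, giving width 2; this decomposition certifies tw(G) ≤ 2. For the lower bound, G contains the cycle 0–7–2–6–0, so G is not a forest; only forests have treewidth ≤ 1, hence tw(G) ≥ 2. Combining the bounds, tw(G) = 2.

2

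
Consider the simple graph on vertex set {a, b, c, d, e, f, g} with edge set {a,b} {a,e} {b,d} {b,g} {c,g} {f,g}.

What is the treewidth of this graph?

A width-1 tree decomposition is:
Bags: B1 = {b, g}  B2 = {a, b}  B3 = {b, d}  B4 = {f, g}  B5 = {a, e}  B6 = {c, g}
Tree: B1–B2, B2–B3, B1–B4, B2–B5, B4–B6
The largest bag has 2 vertices, giving width 1; this decomposition certifies tw(G) ≤ 1. Any graph with an edge has treewidth ≥ 1, and G has the edge b–g. Hence tw(G) = 1 exactly.

1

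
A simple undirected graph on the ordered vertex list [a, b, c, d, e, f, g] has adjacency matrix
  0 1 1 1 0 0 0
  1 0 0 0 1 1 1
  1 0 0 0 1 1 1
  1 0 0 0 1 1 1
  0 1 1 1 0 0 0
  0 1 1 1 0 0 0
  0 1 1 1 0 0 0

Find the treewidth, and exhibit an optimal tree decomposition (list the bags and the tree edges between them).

Treewidth 3.
Bags: B1 = {b, c, d, e}  B2 = {b, c, d, g}  B3 = {a, b, c, d}  B4 = {b, c, d, f}
Tree: B1–B2, B2–B3, B3–B4

Every bag has size at most 4, so the width is 4 − 1 = 3 and tw(G) ≤ 3. For the lower bound: the 4 vertex sets {c,e}, {b,g}, {d}, {a} are disjoint, each induces a connected subgraph, and every pair is joined by at least one edge of G. Contracting each set to a single vertex therefore yields K_{4} as a minor, and since treewidth is minor-monotone, tw(G) ≥ tw(K_{4}) = 3. Therefore the treewidth is 3.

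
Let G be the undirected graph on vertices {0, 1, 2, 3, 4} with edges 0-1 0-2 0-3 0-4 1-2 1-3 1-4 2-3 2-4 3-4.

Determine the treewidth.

A width-4 tree decomposition is:
Bags: B1 = {0, 1, 2, 3, 4}
Tree: (single bag)
A single bag containing all 5 vertices is trivially a valid decomposition of width 4. On the other hand G contains the 5-clique {0, 1, 2, 3, 4}. A clique must lie in a single bag of any decomposition, so no decomposition can have width below 4. Therefore the treewidth is 4.

4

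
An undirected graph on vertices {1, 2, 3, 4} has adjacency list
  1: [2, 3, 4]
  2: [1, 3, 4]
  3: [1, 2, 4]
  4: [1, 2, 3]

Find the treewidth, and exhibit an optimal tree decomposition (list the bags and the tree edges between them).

Treewidth 3.
Bags: B1 = {1, 2, 3, 4}
Tree: (single bag)

With just one bag of size 4, the width is 4 − 1 = 3, so tw(G) ≤ 3. For the lower bound, the 4 vertices {1, 2, 3, 4} are pairwise adjacent, and any tree decomposition puts a clique entirely inside one bag — forcing width ≥ 3. The upper and lower bounds meet at 3, so that is the treewidth.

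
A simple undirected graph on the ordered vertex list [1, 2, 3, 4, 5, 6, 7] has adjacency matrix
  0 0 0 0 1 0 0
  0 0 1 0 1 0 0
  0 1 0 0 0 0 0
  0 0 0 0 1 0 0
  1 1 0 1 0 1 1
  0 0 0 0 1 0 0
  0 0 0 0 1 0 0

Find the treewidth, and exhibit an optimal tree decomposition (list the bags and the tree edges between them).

Treewidth 1.
One optimal decomposition is:
Bags: B1 = {4, 5}  B2 = {2, 5}  B3 = {5, 7}  B4 = {1, 5}  B5 = {2, 3}  B6 = {5, 6}
Tree: B1–B2, B1–B3, B2–B4, B2–B5, B4–B6

Every bag has size at most 2, so the width is 2 − 1 = 1 and tw(G) ≤ 1. G has an edge, so its treewidth is at least 1. Hence tw(G) = 1 exactly.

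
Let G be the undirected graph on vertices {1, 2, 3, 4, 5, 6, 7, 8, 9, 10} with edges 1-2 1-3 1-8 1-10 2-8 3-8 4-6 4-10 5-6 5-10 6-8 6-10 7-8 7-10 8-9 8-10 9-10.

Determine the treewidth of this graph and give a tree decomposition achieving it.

Treewidth 2.
Bags: B1 = {6, 8, 10}  B2 = {1, 8, 10}  B3 = {8, 9, 10}  B4 = {1, 3, 8}  B5 = {7, 8, 10}  B6 = {4, 6, 10}  B7 = {5, 6, 10}  B8 = {1, 2, 8}
Tree: B1–B2, B1–B3, B2–B4, B3–B5, B1–B6, B6–B7, B4–B8

The largest bag has 3 vertices, giving width 2; this decomposition certifies tw(G) ≤ 2. For the lower bound, the 3 vertices {1, 8, 10} are pairwise adjacent, and any tree decomposition puts a clique entirely inside one bag — forcing width ≥ 2. Therefore the treewidth is 2.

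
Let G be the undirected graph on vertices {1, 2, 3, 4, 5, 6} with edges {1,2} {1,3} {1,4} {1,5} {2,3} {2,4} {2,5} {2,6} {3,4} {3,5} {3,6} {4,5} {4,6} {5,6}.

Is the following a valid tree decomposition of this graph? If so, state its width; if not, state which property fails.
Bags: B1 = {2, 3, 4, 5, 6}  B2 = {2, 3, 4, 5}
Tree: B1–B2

No — vertex 1 appears in no bag.

A tree decomposition must satisfy three properties: every vertex lies in some bag; for every edge, both endpoints lie together in some bag; and for every vertex, the bags containing it form a connected subtree. Here vertex 1 appears in no bag, so the decomposition is invalid.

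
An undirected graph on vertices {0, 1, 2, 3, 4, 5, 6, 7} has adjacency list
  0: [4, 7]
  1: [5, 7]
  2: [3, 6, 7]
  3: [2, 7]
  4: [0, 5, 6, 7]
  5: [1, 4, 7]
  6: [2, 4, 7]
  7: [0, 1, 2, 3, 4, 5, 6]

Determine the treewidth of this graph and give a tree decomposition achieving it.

Treewidth 2.
Bags: B1 = {4, 5, 7}  B2 = {4, 6, 7}  B3 = {0, 4, 7}  B4 = {2, 6, 7}  B5 = {2, 3, 7}  B6 = {1, 5, 7}
Tree: B1–B2, B2–B3, B2–B4, B4–B5, B1–B6

Every bag has size at most 3, so the width is 3 − 1 = 2 and tw(G) ≤ 2. Conversely, {1, 5, 7} is a clique of size 3, and the vertices of any clique must share a bag in every tree decomposition; so some bag has ≥ 3 vertices and tw(G) ≥ 2. Combining the bounds, tw(G) = 2.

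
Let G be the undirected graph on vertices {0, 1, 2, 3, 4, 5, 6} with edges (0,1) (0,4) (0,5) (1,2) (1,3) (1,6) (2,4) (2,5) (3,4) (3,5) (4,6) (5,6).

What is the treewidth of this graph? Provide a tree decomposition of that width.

Every bag has size at most 4, so the width is 4 − 1 = 3 and tw(G) ≤ 3. For the lower bound: the 4 vertex sets {1,6}, {0,5}, {4}, {2} are disjoint, each induces a connected subgraph, and every pair is joined by at least one edge of G. Contracting each set to a single vertex therefore yields K_{4} as a minor, and since treewidth is minor-monotone, tw(G) ≥ tw(K_{4}) = 3. Therefore the treewidth is 3.

Treewidth 3.
One optimal decomposition is:
Bags: B1 = {1, 4, 5, 6}  B2 = {0, 1, 4, 5}  B3 = {1, 2, 4, 5}  B4 = {1, 3, 4, 5}
Tree: B1–B2, B2–B3, B3–B4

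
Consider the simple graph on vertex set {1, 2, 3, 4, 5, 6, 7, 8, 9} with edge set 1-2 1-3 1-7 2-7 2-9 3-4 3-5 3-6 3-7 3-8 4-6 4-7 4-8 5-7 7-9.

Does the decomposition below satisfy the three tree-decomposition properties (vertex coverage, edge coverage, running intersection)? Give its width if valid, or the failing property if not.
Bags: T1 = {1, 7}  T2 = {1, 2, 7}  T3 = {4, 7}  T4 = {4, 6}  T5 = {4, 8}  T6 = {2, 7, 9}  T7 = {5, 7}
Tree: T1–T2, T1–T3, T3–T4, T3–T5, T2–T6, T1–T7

No — vertex 3 appears in no bag.

A tree decomposition must satisfy three properties: every vertex lies in some bag; for every edge, both endpoints lie together in some bag; and for every vertex, the bags containing it form a connected subtree. Here vertex 3 appears in no bag, so the decomposition is invalid.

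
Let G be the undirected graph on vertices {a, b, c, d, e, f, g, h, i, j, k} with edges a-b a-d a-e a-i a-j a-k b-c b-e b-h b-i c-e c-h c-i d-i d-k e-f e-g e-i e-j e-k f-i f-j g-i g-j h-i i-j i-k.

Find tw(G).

A width-3 tree decomposition is:
Bags: B1 = {b, c, e, i}  B2 = {a, b, e, i}  B3 = {a, e, i, j}  B4 = {b, c, h, i}  B5 = {e, f, i, j}  B6 = {e, g, i, j}  B7 = {a, e, i, k}  B8 = {a, d, i, k}
Tree: B1–B2, B2–B3, B1–B4, B3–B5, B3–B6, B2–B7, B7–B8
Each bag holds 4 vertices, so the decomposition has width 3, which upper-bounds the treewidth. Conversely, {a, d, i, k} is a clique of size 4, and the vertices of any clique must share a bag in every tree decomposition; so some bag has ≥ 4 vertices and tw(G) ≥ 3. Hence tw(G) = 3 exactly.

3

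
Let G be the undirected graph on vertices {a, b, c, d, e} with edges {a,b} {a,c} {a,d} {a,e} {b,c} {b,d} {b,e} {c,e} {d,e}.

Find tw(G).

3

A width-3 tree decomposition is:
Bags: B1 = {a, b, c, e}  B2 = {a, b, d, e}
Tree: B1–B2
Each bag holds 4 vertices, so the decomposition has width 3, which upper-bounds the treewidth. Conversely, {a, b, d, e} is a clique of size 4, and the vertices of any clique must share a bag in every tree decomposition; so some bag has ≥ 4 vertices and tw(G) ≥ 3. The upper and lower bounds meet at 3, so that is the treewidth.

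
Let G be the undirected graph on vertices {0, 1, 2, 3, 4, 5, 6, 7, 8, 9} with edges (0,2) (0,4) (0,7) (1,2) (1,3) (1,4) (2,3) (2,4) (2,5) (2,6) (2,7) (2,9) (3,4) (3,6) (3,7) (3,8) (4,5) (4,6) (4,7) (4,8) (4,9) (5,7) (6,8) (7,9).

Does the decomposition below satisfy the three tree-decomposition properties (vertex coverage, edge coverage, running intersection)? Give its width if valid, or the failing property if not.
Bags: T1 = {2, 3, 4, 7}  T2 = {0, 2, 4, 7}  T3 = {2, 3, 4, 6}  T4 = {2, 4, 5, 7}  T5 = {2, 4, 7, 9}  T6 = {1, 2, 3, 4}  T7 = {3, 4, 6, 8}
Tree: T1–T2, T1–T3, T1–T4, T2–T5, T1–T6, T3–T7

Yes; width 3.

Vertex coverage: the bags together contain {0, 1, 2, 3, 4, 5, 6, 7, 8, 9}, the full vertex set. Edge coverage: each edge of G has both endpoints in at least one bag. Running intersection: for every vertex, the bags containing it form a connected subtree. All three properties hold, so this is a valid tree decomposition of width max|bag| − 1 = 3, and hence tw(G) ≤ 3.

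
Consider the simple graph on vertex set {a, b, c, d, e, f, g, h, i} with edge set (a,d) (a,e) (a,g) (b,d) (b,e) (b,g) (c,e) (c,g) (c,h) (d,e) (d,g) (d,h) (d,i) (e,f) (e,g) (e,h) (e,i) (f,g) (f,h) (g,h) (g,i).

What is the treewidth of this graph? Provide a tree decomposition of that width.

Treewidth 3.
One such decomposition:
Bags: B1 = {c, e, g, h}  B2 = {d, e, g, h}  B3 = {d, e, g, i}  B4 = {b, d, e, g}  B5 = {e, f, g, h}  B6 = {a, d, e, g}
Tree: B1–B2, B2–B3, B2–B4, B2–B5, B3–B6

Every bag has size at most 4, so the width is 4 − 1 = 3 and tw(G) ≤ 3. For the lower bound, the 4 vertices {d, e, g, h} are pairwise adjacent, and any tree decomposition puts a clique entirely inside one bag — forcing width ≥ 3. The upper and lower bounds meet at 3, so that is the treewidth.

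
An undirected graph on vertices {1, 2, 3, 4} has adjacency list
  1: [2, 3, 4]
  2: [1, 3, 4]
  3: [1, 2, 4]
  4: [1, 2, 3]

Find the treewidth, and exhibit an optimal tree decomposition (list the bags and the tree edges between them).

A single bag containing all 4 vertices is trivially a valid decomposition of width 3. On the other hand G contains the 4-clique {1, 2, 3, 4}. A clique must lie in a single bag of any decomposition, so no decomposition can have width below 3. The upper and lower bounds meet at 3, so that is the treewidth.

Treewidth 3.
Bags: B1 = {1, 2, 3, 4}
Tree: (single bag)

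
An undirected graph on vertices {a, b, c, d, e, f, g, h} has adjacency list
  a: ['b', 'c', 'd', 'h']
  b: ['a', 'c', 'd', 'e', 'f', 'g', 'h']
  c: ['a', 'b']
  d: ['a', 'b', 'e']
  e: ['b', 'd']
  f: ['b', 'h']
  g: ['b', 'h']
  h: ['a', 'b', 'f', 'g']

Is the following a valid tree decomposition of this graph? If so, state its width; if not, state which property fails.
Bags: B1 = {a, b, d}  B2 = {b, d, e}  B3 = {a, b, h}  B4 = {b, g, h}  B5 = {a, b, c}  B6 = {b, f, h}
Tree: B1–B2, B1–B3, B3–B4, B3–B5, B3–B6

Checking the three conditions: (i) the bags cover all of {a, b, c, d, e, f, g, h}; (ii) for each edge, some bag contains both endpoints; (iii) the bags containing any fixed vertex form a subtree. All hold, so the decomposition is valid with width 3 − 1 = 2.

Yes; width 2.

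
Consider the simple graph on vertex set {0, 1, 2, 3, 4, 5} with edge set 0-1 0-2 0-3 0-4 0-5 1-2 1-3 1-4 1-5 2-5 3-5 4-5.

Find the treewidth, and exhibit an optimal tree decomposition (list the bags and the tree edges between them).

The largest bag has 4 vertices, giving width 3; this decomposition certifies tw(G) ≤ 3. For the lower bound, the 4 vertices {0, 1, 2, 5} are pairwise adjacent, and any tree decomposition puts a clique entirely inside one bag — forcing width ≥ 3. Combining the bounds, tw(G) = 3.

Treewidth 3.
One optimal decomposition is:
Bags: B1 = {0, 1, 4, 5}  B2 = {0, 1, 3, 5}  B3 = {0, 1, 2, 5}
Tree: B1–B2, B2–B3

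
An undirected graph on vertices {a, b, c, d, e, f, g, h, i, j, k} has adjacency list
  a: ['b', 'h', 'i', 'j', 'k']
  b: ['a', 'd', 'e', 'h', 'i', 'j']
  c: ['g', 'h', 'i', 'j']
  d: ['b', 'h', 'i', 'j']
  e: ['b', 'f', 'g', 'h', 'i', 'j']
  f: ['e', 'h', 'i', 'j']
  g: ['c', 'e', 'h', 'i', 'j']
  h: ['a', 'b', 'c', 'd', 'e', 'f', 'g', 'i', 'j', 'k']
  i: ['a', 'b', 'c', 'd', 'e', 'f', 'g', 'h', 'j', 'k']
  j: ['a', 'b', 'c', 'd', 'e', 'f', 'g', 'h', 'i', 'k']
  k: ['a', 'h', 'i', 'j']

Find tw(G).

4

A width-4 tree decomposition is:
Bags: B1 = {e, f, h, i, j}  B2 = {b, e, h, i, j}  B3 = {a, b, h, i, j}  B4 = {b, d, h, i, j}  B5 = {a, h, i, j, k}  B6 = {e, g, h, i, j}  B7 = {c, g, h, i, j}
Tree: B1–B2, B2–B3, B3–B4, B3–B5, B2–B6, B6–B7
Each bag holds 5 vertices, so the decomposition has width 4, which upper-bounds the treewidth. Conversely, {e, f, h, i, j} is a clique of size 5, and the vertices of any clique must share a bag in every tree decomposition; so some bag has ≥ 5 vertices and tw(G) ≥ 4. Therefore the treewidth is 4.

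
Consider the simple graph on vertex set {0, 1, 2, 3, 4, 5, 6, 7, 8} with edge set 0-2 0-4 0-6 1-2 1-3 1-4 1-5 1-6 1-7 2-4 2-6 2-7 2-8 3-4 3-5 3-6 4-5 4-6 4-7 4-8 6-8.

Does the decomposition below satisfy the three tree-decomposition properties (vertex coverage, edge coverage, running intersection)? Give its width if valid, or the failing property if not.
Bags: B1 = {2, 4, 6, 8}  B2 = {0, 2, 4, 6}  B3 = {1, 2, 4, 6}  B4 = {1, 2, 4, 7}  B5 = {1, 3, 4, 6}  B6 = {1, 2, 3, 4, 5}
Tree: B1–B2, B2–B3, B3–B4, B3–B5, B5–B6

No — bags containing vertex 2 are not connected in the tree.

A tree decomposition must satisfy three properties: every vertex lies in some bag; for every edge, both endpoints lie together in some bag; and for every vertex, the bags containing it form a connected subtree. Here bags containing vertex 2 are not connected in the tree, so the decomposition is invalid.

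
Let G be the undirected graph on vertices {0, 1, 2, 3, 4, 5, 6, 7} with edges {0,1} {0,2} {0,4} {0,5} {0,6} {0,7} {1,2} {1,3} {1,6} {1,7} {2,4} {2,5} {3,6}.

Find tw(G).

A width-2 tree decomposition is:
Bags: B1 = {0, 1, 6}  B2 = {0, 1, 7}  B3 = {1, 3, 6}  B4 = {0, 1, 2}  B5 = {0, 2, 4}  B6 = {0, 2, 5}
Tree: B1–B2, B1–B3, B2–B4, B4–B5, B4–B6
Every bag has size at most 3, so the width is 3 − 1 = 2 and tw(G) ≤ 2. On the other hand G contains the 3-clique {0, 1, 2}. A clique must lie in a single bag of any decomposition, so no decomposition can have width below 2. The upper and lower bounds meet at 2, so that is the treewidth.

2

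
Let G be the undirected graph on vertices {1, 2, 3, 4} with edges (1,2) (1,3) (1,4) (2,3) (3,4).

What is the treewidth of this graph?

2

A width-2 tree decomposition is:
Bags: B1 = {1, 2, 3}  B2 = {1, 3, 4}
Tree: B1–B2
The largest bag has 3 vertices, giving width 2; this decomposition certifies tw(G) ≤ 2. For the lower bound, the 3 vertices {1, 2, 3} are pairwise adjacent, and any tree decomposition puts a clique entirely inside one bag — forcing width ≥ 2. Combining the bounds, tw(G) = 2.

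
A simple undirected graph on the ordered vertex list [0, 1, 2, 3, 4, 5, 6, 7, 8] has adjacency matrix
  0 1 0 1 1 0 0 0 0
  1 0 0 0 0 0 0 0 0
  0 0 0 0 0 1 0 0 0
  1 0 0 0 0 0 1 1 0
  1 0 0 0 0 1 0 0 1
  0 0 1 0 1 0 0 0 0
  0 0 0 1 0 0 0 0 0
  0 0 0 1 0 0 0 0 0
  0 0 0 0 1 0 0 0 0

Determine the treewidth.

1

A width-1 tree decomposition is:
Bags: B1 = {0, 1}  B2 = {0, 3}  B3 = {3, 6}  B4 = {0, 4}  B5 = {4, 5}  B6 = {2, 5}  B7 = {4, 8}  B8 = {3, 7}
Tree: B1–B2, B2–B3, B2–B4, B4–B5, B5–B6, B4–B7, B2–B8
Each bag holds 2 vertices, so the decomposition has width 1, which upper-bounds the treewidth. Since G has at least one edge (e.g. 0–1), it is not an edgeless graph, so tw(G) ≥ 1. Combining the bounds, tw(G) = 1.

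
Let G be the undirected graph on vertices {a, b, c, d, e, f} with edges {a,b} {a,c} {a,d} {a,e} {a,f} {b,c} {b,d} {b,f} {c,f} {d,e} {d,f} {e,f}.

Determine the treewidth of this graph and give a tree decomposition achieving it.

Treewidth 3.
Bags: B1 = {a, b, d, f}  B2 = {a, b, c, f}  B3 = {a, d, e, f}
Tree: B1–B2, B1–B3

Every bag has size at most 4, so the width is 4 − 1 = 3 and tw(G) ≤ 3. Conversely, {a, d, e, f} is a clique of size 4, and the vertices of any clique must share a bag in every tree decomposition; so some bag has ≥ 4 vertices and tw(G) ≥ 3. The upper and lower bounds meet at 3, so that is the treewidth.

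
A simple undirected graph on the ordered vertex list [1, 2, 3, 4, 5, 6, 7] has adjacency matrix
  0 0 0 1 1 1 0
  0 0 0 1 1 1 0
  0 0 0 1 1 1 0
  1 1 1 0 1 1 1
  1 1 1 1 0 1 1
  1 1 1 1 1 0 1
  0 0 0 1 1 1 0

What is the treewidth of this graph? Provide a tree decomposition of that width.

Each bag holds 4 vertices, so the decomposition has width 3, which upper-bounds the treewidth. Conversely, {1, 4, 5, 6} is a clique of size 4, and the vertices of any clique must share a bag in every tree decomposition; so some bag has ≥ 4 vertices and tw(G) ≥ 3. Therefore the treewidth is 3.

Treewidth 3.
One optimal decomposition is:
Bags: B1 = {1, 4, 5, 6}  B2 = {2, 4, 5, 6}  B3 = {3, 4, 5, 6}  B4 = {4, 5, 6, 7}
Tree: B1–B2, B1–B3, B1–B4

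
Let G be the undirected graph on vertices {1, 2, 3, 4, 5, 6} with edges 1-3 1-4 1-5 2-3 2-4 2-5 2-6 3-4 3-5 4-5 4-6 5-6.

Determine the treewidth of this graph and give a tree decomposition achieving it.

Every bag has size at most 4, so the width is 4 − 1 = 3 and tw(G) ≤ 3. On the other hand G contains the 4-clique {1, 3, 4, 5}. A clique must lie in a single bag of any decomposition, so no decomposition can have width below 3. Combining the bounds, tw(G) = 3.

Treewidth 3.
One such decomposition:
Bags: B1 = {1, 3, 4, 5}  B2 = {2, 3, 4, 5}  B3 = {2, 4, 5, 6}
Tree: B1–B2, B2–B3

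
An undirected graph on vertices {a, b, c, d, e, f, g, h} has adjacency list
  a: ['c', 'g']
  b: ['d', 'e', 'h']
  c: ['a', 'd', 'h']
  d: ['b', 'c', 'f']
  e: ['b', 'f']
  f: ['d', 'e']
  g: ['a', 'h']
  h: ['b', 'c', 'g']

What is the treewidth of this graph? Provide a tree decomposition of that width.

The largest bag has 3 vertices, giving width 2; this decomposition certifies tw(G) ≤ 2. The edges g–a–c–h–g form a cycle, so G is not a tree and its treewidth is at least 2. Combining the bounds, tw(G) = 2.

Treewidth 2.
One optimal decomposition is:
Bags: B1 = {a, g, h}  B2 = {a, c, h}  B3 = {b, c, h}  B4 = {b, c, d}  B5 = {b, d, e}  B6 = {d, e, f}
Tree: B1–B2, B2–B3, B3–B4, B4–B5, B5–B6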